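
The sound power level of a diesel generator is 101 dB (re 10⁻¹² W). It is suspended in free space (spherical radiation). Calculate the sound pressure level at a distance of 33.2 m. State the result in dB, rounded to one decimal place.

Free-field spherical radiation: L_p = L_w − 10·log₁₀(4π·r²), r = 33.2 m.
4π·r² = 1.385e+04 m², 10·log₁₀ of that is 41.415 dB.
L_p = 101 − 41.415 = 59.59 dB.

59.6 dB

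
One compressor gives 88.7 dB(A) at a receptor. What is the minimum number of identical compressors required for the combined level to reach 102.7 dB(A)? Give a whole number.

Need L₁ + 10·log₁₀ N ≥ 102.7, i.e. log₁₀ N ≥ 1.40.
N ≥ 10^(14.0/10) = 25.119, so N = 26.

26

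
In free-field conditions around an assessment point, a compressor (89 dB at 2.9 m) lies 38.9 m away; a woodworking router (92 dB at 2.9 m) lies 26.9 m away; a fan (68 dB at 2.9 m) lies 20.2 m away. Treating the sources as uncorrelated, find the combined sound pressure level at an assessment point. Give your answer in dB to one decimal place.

73.6 dB

First find each source's level at the receiver (point-source: −20·log₁₀(r/r_ref)), then combine on an intensity basis.
compressor: 89 − 20·log₁₀(38.9/2.9) = 89 − 22.55 = 66.45 dB.
woodworking router: 92 − 20·log₁₀(26.9/2.9) = 92 − 19.35 = 72.65 dB.
fan: 68 − 20·log₁₀(20.2/2.9) = 68 − 16.86 = 51.14 dB.
Σ 10^(L/10) = 2.296e+07 → L_total = 10·log₁₀(2.296e+07) = 73.61 dB.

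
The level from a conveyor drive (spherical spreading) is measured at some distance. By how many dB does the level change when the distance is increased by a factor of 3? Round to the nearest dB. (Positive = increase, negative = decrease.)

-10 dB

Point-source spreading: ΔL = −20·log₁₀(r₂/r₁).
ΔL = −20·log₁₀(3) = -9.54 dB.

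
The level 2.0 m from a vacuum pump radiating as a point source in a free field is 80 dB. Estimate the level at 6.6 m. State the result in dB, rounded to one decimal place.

69.6 dB

Spherical spreading from a point source gives a 20·log₁₀(r₂/r₁) drop.
L₂ = 80 − 20·log₁₀(6.6/2.0) = 80 − 10.370 = 69.63 dB.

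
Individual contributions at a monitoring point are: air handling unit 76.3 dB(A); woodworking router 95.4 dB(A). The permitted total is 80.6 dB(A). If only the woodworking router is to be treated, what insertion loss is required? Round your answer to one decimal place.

16.8 dB

Fixed contribution from the other source: Σ 10^(L/10) = 10^(76.3/10) = 4.266e+07 (76.30 dB(A)).
To meet 80.6 dB(A) overall, the treated woodworking router may contribute at most 10^(80.6/10) − 4.266e+07 = 7.216e+07, i.e. 78.58 dB(A).
Required insertion loss = 95.4 − 78.58 = 16.82 dB.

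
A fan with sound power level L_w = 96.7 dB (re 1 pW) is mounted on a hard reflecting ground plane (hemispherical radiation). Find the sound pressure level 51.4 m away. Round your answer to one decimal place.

The power spreads over a hemisphere of area 2π·r², so L_p = L_w − 10·log₁₀(2π·r²).
2π·r² = 1.66e+04 m², 10·log₁₀ of that is 42.201 dB.
L_p = 96.7 − 42.201 = 54.50 dB.

54.5 dB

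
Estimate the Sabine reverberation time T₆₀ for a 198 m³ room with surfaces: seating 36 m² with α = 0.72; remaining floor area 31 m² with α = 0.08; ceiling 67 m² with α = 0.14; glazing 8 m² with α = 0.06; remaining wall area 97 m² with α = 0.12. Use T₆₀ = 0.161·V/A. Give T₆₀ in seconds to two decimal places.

0.64 s

Total absorption A = 36·0.72 + 31·0.08 + 67·0.14 + 8·0.06 + 97·0.12 = 49.90 m² sabins.
T₆₀ = 0.161·V/A = 0.161·198/49.90 = 0.639 s.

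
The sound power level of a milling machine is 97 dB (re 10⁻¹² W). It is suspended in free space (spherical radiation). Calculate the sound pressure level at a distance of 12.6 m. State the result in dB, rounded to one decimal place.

L_p = L_w − 10·log₁₀(4π·r²) with r = 12.6 m.
4π·r² = 1995 m², 10·log₁₀ of that is 33.000 dB.
L_p = 97 − 33.000 = 64.00 dB.

64.0 dB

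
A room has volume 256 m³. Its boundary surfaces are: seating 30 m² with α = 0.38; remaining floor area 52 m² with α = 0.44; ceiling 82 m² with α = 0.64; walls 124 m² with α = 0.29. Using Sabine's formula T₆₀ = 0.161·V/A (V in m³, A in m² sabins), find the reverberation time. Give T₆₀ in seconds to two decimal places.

A = Σ Sᵢαᵢ = 30·0.38 + 52·0.44 + 82·0.64 + 124·0.29 = 122.72 m².
T₆₀ = 0.161 × 256 / 122.72 = 0.336 s.

0.34 s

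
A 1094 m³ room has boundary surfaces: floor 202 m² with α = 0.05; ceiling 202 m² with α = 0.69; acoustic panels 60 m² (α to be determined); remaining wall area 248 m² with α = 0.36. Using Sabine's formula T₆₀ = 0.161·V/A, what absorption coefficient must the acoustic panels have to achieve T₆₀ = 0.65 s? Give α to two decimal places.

From T₆₀ = 0.161·V/A, the target T₆₀ = 0.65 s needs A = 0.161·1094/0.65 = 270.98 m².
Absorption from the other surfaces = 202·0.05 + 202·0.69 + 248·0.36 = 238.76 m², so the acoustic panels must supply 32.22 m² over 60 m².
α = 32.22/60 = 0.537.

0.54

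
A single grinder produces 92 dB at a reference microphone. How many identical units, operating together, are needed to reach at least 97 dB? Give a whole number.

The shortfall is 97 − 92 = 5.0 dB, and N units add 10·log₁₀ N, so need 10·log₁₀ N ≥ 5.0.
N ≥ 10^(5.0/10) = 3.162, so N = 4.

4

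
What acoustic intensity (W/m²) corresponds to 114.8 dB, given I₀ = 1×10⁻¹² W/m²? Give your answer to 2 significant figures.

L = 10·log₁₀(I/I₀) ⇒ I = I₀·10^(L/10) = 10⁻¹² × 10^11.48.

0.30 W/m²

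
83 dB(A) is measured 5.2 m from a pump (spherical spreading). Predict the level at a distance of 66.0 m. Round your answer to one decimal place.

60.9 dB(A)

Spherical spreading from a point source gives a 20·log₁₀(r₂/r₁) drop.
L₂ = 83 − 20·log₁₀(66.0/5.2) = 83 − 22.071 = 60.93 dB(A).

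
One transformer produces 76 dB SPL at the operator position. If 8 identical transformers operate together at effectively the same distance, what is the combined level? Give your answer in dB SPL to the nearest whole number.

N identical incoherent sources raise the level by 10·log₁₀ N.
L_total = 76 + 10·log₁₀(8) = 76 + 9.031 = 85.03 dB SPL.

85 dB SPL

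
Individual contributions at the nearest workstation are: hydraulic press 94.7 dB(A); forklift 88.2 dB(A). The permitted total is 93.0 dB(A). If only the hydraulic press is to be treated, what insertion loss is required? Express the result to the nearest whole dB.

The untreated sources together contribute 10^(88.2/10) = 6.607e+08, i.e. 88.20 dB(A).
To meet 93.0 dB(A) overall, the treated hydraulic press may contribute at most 10^(93.0/10) − 6.607e+08 = 1.335e+09, i.e. 91.25 dB(A).
So the hydraulic press must be reduced from 94.7 to 91.25 dB(A): IL = 3.45 dB.

3 dB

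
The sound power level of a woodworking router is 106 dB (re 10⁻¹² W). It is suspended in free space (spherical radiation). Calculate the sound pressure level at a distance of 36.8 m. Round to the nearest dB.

64 dB

The power spreads over a sphere of area 4π·r², so L_p = L_w − 10·log₁₀(4π·r²).
4π·r² = 1.702e+04 m², 10·log₁₀ of that is 42.309 dB.
L_p = 106 − 42.309 = 63.69 dB.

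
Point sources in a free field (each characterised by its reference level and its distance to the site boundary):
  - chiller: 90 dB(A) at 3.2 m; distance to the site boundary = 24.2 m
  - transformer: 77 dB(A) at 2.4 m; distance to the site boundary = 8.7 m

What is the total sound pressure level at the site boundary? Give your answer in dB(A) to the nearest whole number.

73 dB(A)

Apply inverse-square spreading to bring every level to the receiver, then sum 10^(L/10).
chiller: 90 − 20·log₁₀(24.2/3.2) = 90 − 17.57 = 72.43 dB(A).
transformer: 77 − 20·log₁₀(8.7/2.4) = 77 − 11.19 = 65.81 dB(A).
Σ 10^(L/10) = 2.130e+07 → L_total = 10·log₁₀(2.130e+07) = 73.28 dB(A).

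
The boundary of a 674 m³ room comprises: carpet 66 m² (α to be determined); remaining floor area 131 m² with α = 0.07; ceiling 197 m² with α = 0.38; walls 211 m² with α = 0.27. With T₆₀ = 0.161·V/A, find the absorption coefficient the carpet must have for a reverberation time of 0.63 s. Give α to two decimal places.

0.47

Required total absorption A = 0.161·674/0.63 = 172.24 m².
Absorption from the other surfaces = 131·0.07 + 197·0.38 + 211·0.27 = 141.00 m², so the carpet must supply 31.24 m² over 66 m².
α = 31.24/66 = 0.473.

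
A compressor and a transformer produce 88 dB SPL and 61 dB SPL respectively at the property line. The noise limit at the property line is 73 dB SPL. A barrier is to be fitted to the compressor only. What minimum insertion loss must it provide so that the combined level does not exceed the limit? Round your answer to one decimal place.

Fixed contribution from the other source: Σ 10^(L/10) = 10^(61/10) = 1.259e+06 (61.00 dB SPL).
To meet 73 dB SPL overall, the treated compressor may contribute at most 10^(73/10) − 1.259e+06 = 1.869e+07, i.e. 72.72 dB SPL.
Required insertion loss = 88 − 72.72 = 15.28 dB.

15.3 dB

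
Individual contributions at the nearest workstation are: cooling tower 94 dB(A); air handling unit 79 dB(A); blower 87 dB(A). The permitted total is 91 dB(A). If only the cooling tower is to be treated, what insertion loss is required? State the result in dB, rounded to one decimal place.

Everything except the cooling tower sums to 10^(79/10) + 10^(87/10) = 5.806e+08 in linear terms, 87.64 dB(A).
To meet 91 dB(A) overall, the treated cooling tower may contribute at most 10^(91/10) − 5.806e+08 = 6.783e+08, i.e. 88.31 dB(A).
So the cooling tower must be reduced from 94 to 88.31 dB(A): IL = 5.69 dB.

5.7 dB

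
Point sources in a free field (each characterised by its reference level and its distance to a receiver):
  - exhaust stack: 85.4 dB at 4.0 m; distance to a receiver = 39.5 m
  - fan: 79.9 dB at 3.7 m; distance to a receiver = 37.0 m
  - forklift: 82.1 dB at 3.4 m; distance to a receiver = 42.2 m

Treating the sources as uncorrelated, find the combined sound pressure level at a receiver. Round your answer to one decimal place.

Propagate each source to the receiver with L = L_ref − 20·log₁₀(r/r_ref), then add intensities.
exhaust stack: 85.4 − 20·log₁₀(39.5/4.0) = 85.4 − 19.89 = 65.51 dB.
fan: 79.9 − 20·log₁₀(37.0/3.7) = 79.9 − 20.00 = 59.90 dB.
forklift: 82.1 − 20·log₁₀(42.2/3.4) = 82.1 − 21.88 = 60.22 dB.
Σ 10^(L/10) = 5.586e+06 → L_total = 10·log₁₀(5.586e+06) = 67.47 dB.

67.5 dB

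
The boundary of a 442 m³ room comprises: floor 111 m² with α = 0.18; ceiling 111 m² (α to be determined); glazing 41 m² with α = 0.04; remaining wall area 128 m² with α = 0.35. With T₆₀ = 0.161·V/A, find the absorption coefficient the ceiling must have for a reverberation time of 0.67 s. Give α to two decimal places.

0.36

From T₆₀ = 0.161·V/A, the target T₆₀ = 0.67 s needs A = 0.161·442/0.67 = 106.21 m².
Absorption from the other surfaces = 111·0.18 + 41·0.04 + 128·0.35 = 66.42 m², so the ceiling must supply 39.79 m² over 111 m².
α = 39.79/111 = 0.358.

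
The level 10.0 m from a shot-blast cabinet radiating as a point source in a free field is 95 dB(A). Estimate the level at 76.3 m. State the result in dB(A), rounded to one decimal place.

Point-source attenuation: ΔL = 20·log₁₀(r₂/r₁) = 20·log₁₀(76.3/10.0) = 17.650 dB.
L₂ = 95 − 20·log₁₀(76.3/10.0) = 95 − 17.650 = 77.35 dB(A).

77.3 dB(A)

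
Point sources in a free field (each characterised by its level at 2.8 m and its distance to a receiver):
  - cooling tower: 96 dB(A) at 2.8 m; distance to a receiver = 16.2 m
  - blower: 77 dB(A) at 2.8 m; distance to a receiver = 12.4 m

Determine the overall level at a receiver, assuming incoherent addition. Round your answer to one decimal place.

80.8 dB(A)

Apply inverse-square spreading to bring every level to the receiver, then sum 10^(L/10).
cooling tower: 96 − 20·log₁₀(16.2/2.8) = 96 − 15.25 = 80.75 dB(A).
blower: 77 − 20·log₁₀(12.4/2.8) = 77 − 12.93 = 64.07 dB(A).
Σ 10^(L/10) = 1.215e+08 → L_total = 10·log₁₀(1.215e+08) = 80.85 dB(A).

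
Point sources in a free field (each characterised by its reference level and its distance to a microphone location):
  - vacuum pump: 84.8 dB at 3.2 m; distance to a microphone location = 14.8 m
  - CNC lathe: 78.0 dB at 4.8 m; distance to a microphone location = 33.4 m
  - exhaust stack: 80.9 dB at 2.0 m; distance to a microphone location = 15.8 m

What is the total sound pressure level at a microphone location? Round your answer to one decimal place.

Propagate each source to the receiver with L = L_ref − 20·log₁₀(r/r_ref), then add intensities.
vacuum pump: 84.8 − 20·log₁₀(14.8/3.2) = 84.8 − 13.30 = 71.50 dB.
CNC lathe: 78.0 − 20·log₁₀(33.4/4.8) = 78.0 − 16.85 = 61.15 dB.
exhaust stack: 80.9 − 20·log₁₀(15.8/2.0) = 80.9 − 17.95 = 62.95 dB.
Σ 10^(L/10) = 1.739e+07 → L_total = 10·log₁₀(1.739e+07) = 72.40 dB.

72.4 dB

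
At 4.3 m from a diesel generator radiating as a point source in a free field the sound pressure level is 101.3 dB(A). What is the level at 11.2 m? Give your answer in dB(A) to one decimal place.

93.0 dB(A)

Spherical spreading from a point source gives a 20·log₁₀(r₂/r₁) drop.
L₂ = 101.3 − 20·log₁₀(11.2/4.3) = 101.3 − 8.315 = 92.99 dB(A).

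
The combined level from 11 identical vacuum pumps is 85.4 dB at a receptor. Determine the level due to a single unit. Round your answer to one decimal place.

75.0 dB

For N identical incoherent sources L_total = L₁ + 10·log₁₀ N, so L₁ = 85.4 − 10·log₁₀(11) = 85.4 − 10.414.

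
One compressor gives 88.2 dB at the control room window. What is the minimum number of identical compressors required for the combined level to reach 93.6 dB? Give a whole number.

4

Need L₁ + 10·log₁₀ N ≥ 93.6, i.e. log₁₀ N ≥ 0.54.
N ≥ 10^(5.4/10) = 3.467, so N = 4.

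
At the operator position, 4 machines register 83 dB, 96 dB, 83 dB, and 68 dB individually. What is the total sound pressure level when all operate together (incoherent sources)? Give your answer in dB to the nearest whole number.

For uncorrelated sources the intensities add, so convert each level to linear form, sum, and take 10·log₁₀ of the total.
Σ 10^(L/10) = 10^(83/10) + 10^(96/10) + 10^(83/10) + 10^(68/10) = 4.386e+09.
L_total = 10·log₁₀(4.386e+09) = 96.42 dB.

96 dB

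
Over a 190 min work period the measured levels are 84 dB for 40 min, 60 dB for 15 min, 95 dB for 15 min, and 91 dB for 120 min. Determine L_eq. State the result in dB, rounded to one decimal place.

L_eq = 10·log₁₀[(1/T)·Σ tᵢ·10^(Lᵢ/10)] with T = 190 min.
Σ tᵢ·10^(Lᵢ/10) = 40·10^(84/10) + 15·10^(60/10) + 15·10^(95/10) + 120·10^(91/10) = 2.086e+11.
L_eq = 10·log₁₀(2.086e+11/190) = 90.40 dB.

90.4 dB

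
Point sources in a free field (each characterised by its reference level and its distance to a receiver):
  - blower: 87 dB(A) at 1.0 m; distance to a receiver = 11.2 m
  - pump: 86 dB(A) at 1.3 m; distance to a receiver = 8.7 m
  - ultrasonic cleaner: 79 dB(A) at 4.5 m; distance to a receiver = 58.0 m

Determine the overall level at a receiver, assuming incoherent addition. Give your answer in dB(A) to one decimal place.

First find each source's level at the receiver (point-source: −20·log₁₀(r/r_ref)), then combine on an intensity basis.
blower: 87 − 20·log₁₀(11.2/1.0) = 87 − 20.98 = 66.02 dB(A).
pump: 86 − 20·log₁₀(8.7/1.3) = 86 − 16.51 = 69.49 dB(A).
ultrasonic cleaner: 79 − 20·log₁₀(58.0/4.5) = 79 − 22.20 = 56.80 dB(A).
Σ 10^(L/10) = 1.336e+07 → L_total = 10·log₁₀(1.336e+07) = 71.26 dB(A).

71.3 dB(A)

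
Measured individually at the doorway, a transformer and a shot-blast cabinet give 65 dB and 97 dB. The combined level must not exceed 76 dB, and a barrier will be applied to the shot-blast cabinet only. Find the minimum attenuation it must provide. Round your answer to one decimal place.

The untreated sources together contribute 10^(65/10) = 3.162e+06, i.e. 65.00 dB.
The limit corresponds to 10^(76/10) = 3.981e+07; subtracting the fixed part leaves 3.665e+07 for the shot-blast cabinet, i.e. 75.64 dB.
Required insertion loss = 97 − 75.64 = 21.36 dB.

21.4 dB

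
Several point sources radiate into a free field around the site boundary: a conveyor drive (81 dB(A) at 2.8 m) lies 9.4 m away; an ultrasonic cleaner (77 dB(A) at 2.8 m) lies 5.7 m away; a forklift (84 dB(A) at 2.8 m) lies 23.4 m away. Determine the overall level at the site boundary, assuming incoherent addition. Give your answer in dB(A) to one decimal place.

74.3 dB(A)

Propagate each source to the receiver with L = L_ref − 20·log₁₀(r/r_ref), then add intensities.
conveyor drive: 81 − 20·log₁₀(9.4/2.8) = 81 − 10.52 = 70.48 dB(A).
ultrasonic cleaner: 77 − 20·log₁₀(5.7/2.8) = 77 − 6.17 = 70.83 dB(A).
forklift: 84 − 20·log₁₀(23.4/2.8) = 84 − 18.44 = 65.56 dB(A).
Σ 10^(L/10) = 2.686e+07 → L_total = 10·log₁₀(2.686e+07) = 74.29 dB(A).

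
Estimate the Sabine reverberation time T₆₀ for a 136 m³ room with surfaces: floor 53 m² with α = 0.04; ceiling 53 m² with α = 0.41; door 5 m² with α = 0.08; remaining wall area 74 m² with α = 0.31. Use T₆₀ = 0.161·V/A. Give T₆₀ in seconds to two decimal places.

0.46 s

Summing Sᵢαᵢ: 53·0.04 + 53·0.41 + 5·0.08 + 74·0.31 = 47.19 m².
T₆₀ = 0.161·V/A = 0.161·136/47.19 = 0.464 s.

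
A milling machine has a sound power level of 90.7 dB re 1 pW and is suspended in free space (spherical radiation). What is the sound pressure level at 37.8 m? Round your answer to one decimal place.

48.2 dB

L_p = L_w − 10·log₁₀(4π·r²) with r = 37.8 m.
4π·r² = 1.796e+04 m², 10·log₁₀ of that is 42.542 dB.
L_p = 90.7 − 42.542 = 48.16 dB.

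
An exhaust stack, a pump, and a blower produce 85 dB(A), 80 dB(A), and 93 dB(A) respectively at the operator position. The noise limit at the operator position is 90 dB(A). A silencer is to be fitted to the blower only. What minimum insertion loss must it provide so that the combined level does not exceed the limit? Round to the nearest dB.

Fixed contribution from the other sources: Σ 10^(L/10) = 10^(85/10) + 10^(80/10) = 4.162e+08 (86.19 dB(A)).
The limit corresponds to 10^(90/10) = 1.000e+09; subtracting the fixed part leaves 5.838e+08 for the blower, i.e. 87.66 dB(A).
Required insertion loss = 93 − 87.66 = 5.34 dB.

5 dB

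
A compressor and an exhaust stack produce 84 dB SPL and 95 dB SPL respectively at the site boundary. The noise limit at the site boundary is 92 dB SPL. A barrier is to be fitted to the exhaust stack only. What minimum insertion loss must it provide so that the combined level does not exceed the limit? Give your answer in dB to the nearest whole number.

The untreated sources together contribute 10^(84/10) = 2.512e+08, i.e. 84.00 dB SPL.
To meet 92 dB SPL overall, the treated exhaust stack may contribute at most 10^(92/10) − 2.512e+08 = 1.334e+09, i.e. 91.25 dB SPL.
Required insertion loss = 95 − 91.25 = 3.75 dB.

4 dB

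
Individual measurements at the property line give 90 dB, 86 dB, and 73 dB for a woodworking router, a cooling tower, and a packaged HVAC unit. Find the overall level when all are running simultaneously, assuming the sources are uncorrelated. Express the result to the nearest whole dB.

92 dB

Incoherent sources combine by intensity addition: L_total = 10·log₁₀(Σ 10^(L_i/10)).
Σ 10^(L/10) = 10^(90/10) + 10^(86/10) + 10^(73/10) = 1.418e+09.
L_total = 10·log₁₀(1.418e+09) = 91.52 dB.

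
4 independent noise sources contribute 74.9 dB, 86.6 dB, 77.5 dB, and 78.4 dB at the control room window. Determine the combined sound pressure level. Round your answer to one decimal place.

Incoherent sources combine by intensity addition: L_total = 10·log₁₀(Σ 10^(L_i/10)).
Σ 10^(L/10) = 10^(74.9/10) + 10^(86.6/10) + 10^(77.5/10) + 10^(78.4/10) = 6.134e+08.
L_total = 10·log₁₀(6.134e+08) = 87.88 dB.

87.9 dB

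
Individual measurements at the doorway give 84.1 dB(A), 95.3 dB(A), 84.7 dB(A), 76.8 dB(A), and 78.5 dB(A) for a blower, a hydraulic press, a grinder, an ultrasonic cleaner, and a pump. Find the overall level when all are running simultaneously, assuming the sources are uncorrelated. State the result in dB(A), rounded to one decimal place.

96.1 dB(A)

For uncorrelated sources the intensities add, so convert each level to linear form, sum, and take 10·log₁₀ of the total.
Σ 10^(L/10) = 10^(84.1/10) + 10^(95.3/10) + 10^(84.7/10) + 10^(76.8/10) + 10^(78.5/10) = 4.059e+09.
L_total = 10·log₁₀(4.059e+09) = 96.08 dB(A).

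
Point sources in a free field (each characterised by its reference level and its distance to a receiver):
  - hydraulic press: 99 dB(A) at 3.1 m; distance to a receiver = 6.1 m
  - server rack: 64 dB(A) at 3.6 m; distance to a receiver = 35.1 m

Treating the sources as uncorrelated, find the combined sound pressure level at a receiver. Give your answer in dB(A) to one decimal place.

93.1 dB(A)

Propagate each source to the receiver with L = L_ref − 20·log₁₀(r/r_ref), then add intensities.
hydraulic press: 99 − 20·log₁₀(6.1/3.1) = 99 − 5.88 = 93.12 dB(A).
server rack: 64 − 20·log₁₀(35.1/3.6) = 64 − 19.78 = 44.22 dB(A).
Σ 10^(L/10) = 2.051e+09 → L_total = 10·log₁₀(2.051e+09) = 93.12 dB(A).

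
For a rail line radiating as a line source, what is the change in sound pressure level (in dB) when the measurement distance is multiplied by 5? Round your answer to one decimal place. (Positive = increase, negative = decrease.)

-7.0 dB

Line-source spreading: ΔL = −10·log₁₀(r₂/r₁).
ΔL = −10·log₁₀(5) = -6.99 dB.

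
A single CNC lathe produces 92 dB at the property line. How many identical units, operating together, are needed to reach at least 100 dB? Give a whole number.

7

The shortfall is 100 − 92 = 8.0 dB, and N units add 10·log₁₀ N, so need 10·log₁₀ N ≥ 8.0.
N ≥ 10^(8.0/10) = 6.310, so N = 7.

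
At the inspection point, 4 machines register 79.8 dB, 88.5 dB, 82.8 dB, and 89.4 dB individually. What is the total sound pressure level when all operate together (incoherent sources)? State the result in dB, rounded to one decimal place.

92.7 dB

For uncorrelated sources the intensities add, so convert each level to linear form, sum, and take 10·log₁₀ of the total.
Σ 10^(L/10) = 10^(79.8/10) + 10^(88.5/10) + 10^(82.8/10) + 10^(89.4/10) = 1.865e+09.
L_total = 10·log₁₀(1.865e+09) = 92.71 dB.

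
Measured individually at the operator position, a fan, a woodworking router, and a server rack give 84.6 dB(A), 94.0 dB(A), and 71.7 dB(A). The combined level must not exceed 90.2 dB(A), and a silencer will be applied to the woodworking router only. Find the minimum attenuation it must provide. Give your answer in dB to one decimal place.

5.3 dB

Fixed contribution from the other sources: Σ 10^(L/10) = 10^(84.6/10) + 10^(71.7/10) = 3.032e+08 (84.82 dB(A)).
The limit corresponds to 10^(90.2/10) = 1.047e+09; subtracting the fixed part leaves 7.439e+08 for the woodworking router, i.e. 88.72 dB(A).
So the woodworking router must be reduced from 94.0 to 88.72 dB(A): IL = 5.28 dB.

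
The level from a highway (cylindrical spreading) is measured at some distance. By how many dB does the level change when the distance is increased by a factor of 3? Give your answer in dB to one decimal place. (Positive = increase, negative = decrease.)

-4.8 dB

With cylindrical spreading the level changes by −10·log₁₀(r₂/r₁).
ΔL = −10·log₁₀(3) = -4.77 dB.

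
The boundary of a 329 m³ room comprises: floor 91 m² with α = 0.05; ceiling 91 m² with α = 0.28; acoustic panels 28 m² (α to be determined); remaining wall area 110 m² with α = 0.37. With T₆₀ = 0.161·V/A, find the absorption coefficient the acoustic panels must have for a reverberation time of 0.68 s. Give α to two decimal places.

A = 0.161·V/T₆₀ = 0.161·329/0.68 = 77.90 m² sabins.
Absorption from the other surfaces = 91·0.05 + 91·0.28 + 110·0.37 = 70.73 m², so the acoustic panels must supply 7.17 m² over 28 m².
α = 7.17/28 = 0.256.

0.26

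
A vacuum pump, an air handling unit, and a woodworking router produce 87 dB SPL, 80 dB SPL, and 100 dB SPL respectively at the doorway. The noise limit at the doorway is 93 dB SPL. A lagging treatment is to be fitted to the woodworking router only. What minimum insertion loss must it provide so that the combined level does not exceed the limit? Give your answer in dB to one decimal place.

8.6 dB

The untreated sources together contribute 10^(87/10) + 10^(80/10) = 6.012e+08, i.e. 87.79 dB SPL.
To meet 93 dB SPL overall, the treated woodworking router may contribute at most 10^(93/10) − 6.012e+08 = 1.394e+09, i.e. 91.44 dB SPL.
So the woodworking router must be reduced from 100 to 91.44 dB SPL: IL = 8.56 dB.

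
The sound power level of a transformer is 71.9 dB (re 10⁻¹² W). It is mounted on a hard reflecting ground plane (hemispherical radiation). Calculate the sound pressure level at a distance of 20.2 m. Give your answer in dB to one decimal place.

37.8 dB

L_p = L_w − 10·log₁₀(2π·r²) with r = 20.2 m.
2π·r² = 2564 m², 10·log₁₀ of that is 34.089 dB.
L_p = 71.9 − 34.089 = 37.81 dB.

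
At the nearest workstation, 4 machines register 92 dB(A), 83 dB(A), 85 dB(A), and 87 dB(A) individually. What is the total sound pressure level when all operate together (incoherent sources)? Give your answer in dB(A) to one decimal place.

94.2 dB(A)

Incoherent sources combine by intensity addition: L_total = 10·log₁₀(Σ 10^(L_i/10)).
Σ 10^(L/10) = 10^(92/10) + 10^(83/10) + 10^(85/10) + 10^(87/10) = 2.602e+09.
L_total = 10·log₁₀(2.602e+09) = 94.15 dB(A).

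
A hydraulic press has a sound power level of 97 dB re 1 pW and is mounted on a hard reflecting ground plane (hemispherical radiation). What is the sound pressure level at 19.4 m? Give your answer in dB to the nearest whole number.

The power spreads over a hemisphere of area 2π·r², so L_p = L_w − 10·log₁₀(2π·r²).
2π·r² = 2365 m², 10·log₁₀ of that is 33.738 dB.
L_p = 97 − 33.738 = 63.26 dB.

63 dB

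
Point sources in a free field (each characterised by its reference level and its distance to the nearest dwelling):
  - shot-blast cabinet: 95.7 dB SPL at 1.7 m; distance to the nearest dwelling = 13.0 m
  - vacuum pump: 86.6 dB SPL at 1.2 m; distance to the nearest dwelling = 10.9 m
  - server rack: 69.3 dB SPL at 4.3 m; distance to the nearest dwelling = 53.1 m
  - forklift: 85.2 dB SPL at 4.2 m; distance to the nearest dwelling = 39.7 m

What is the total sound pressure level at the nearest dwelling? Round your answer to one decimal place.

Propagate each source to the receiver with L = L_ref − 20·log₁₀(r/r_ref), then add intensities.
shot-blast cabinet: 95.7 − 20·log₁₀(13.0/1.7) = 95.7 − 17.67 = 78.03 dB SPL.
vacuum pump: 86.6 − 20·log₁₀(10.9/1.2) = 86.6 − 19.16 = 67.44 dB SPL.
server rack: 69.3 − 20·log₁₀(53.1/4.3) = 69.3 − 21.83 = 47.47 dB SPL.
forklift: 85.2 − 20·log₁₀(39.7/4.2) = 85.2 − 19.51 = 65.69 dB SPL.
Σ 10^(L/10) = 7.284e+07 → L_total = 10·log₁₀(7.284e+07) = 78.62 dB SPL.

78.6 dB SPL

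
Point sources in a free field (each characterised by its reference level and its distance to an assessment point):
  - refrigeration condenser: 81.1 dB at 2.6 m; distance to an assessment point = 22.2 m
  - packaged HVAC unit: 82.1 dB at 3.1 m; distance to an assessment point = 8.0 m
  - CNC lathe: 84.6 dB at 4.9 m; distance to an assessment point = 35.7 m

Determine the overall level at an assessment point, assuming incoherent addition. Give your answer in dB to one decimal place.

75.0 dB

Apply inverse-square spreading to bring every level to the receiver, then sum 10^(L/10).
refrigeration condenser: 81.1 − 20·log₁₀(22.2/2.6) = 81.1 − 18.63 = 62.47 dB.
packaged HVAC unit: 82.1 − 20·log₁₀(8.0/3.1) = 82.1 − 8.23 = 73.87 dB.
CNC lathe: 84.6 − 20·log₁₀(35.7/4.9) = 84.6 − 17.25 = 67.35 dB.
Σ 10^(L/10) = 3.155e+07 → L_total = 10·log₁₀(3.155e+07) = 74.99 dB.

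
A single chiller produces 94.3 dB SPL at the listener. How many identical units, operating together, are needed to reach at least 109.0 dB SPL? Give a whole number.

The shortfall is 109.0 − 94.3 = 14.7 dB, and N units add 10·log₁₀ N, so need 10·log₁₀ N ≥ 14.7.
N ≥ 10^(14.7/10) = 29.512, so N = 30.

30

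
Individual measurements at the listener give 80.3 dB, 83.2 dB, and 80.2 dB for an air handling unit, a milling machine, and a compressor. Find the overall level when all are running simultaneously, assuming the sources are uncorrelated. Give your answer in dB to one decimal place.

For uncorrelated sources the intensities add, so convert each level to linear form, sum, and take 10·log₁₀ of the total.
Σ 10^(L/10) = 10^(80.3/10) + 10^(83.2/10) + 10^(80.2/10) = 4.208e+08.
L_total = 10·log₁₀(4.208e+08) = 86.24 dB.

86.2 dB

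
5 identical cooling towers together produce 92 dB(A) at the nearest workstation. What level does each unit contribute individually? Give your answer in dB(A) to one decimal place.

For N identical incoherent sources L_total = L₁ + 10·log₁₀ N, so L₁ = 92 − 10·log₁₀(5) = 92 − 6.990.

85.0 dB(A)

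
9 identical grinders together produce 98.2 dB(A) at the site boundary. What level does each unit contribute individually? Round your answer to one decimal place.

88.7 dB(A)

For N identical incoherent sources L_total = L₁ + 10·log₁₀ N, so L₁ = 98.2 − 10·log₁₀(9) = 98.2 − 9.542.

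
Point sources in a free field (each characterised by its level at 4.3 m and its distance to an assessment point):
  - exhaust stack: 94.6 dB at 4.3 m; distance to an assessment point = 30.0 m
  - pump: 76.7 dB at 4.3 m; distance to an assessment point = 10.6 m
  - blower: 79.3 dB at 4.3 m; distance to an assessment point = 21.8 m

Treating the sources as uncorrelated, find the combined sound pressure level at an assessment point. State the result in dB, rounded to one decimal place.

First find each source's level at the receiver (point-source: −20·log₁₀(r/r_ref)), then combine on an intensity basis.
exhaust stack: 94.6 − 20·log₁₀(30.0/4.3) = 94.6 − 16.87 = 77.73 dB.
pump: 76.7 − 20·log₁₀(10.6/4.3) = 76.7 − 7.84 = 68.86 dB.
blower: 79.3 − 20·log₁₀(21.8/4.3) = 79.3 − 14.10 = 65.20 dB.
Σ 10^(L/10) = 7.026e+07 → L_total = 10·log₁₀(7.026e+07) = 78.47 dB.

78.5 dB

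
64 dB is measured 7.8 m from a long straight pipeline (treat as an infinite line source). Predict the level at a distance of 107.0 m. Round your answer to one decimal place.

52.6 dB

Line-source attenuation: ΔL = 10·log₁₀(r₂/r₁) = 10·log₁₀(107.0/7.8) = 11.373 dB.
L₂ = 64 − 10·log₁₀(107.0/7.8) = 64 − 11.373 = 52.63 dB.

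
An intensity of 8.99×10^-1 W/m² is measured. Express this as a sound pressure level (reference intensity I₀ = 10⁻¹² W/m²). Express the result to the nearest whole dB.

Dividing by I₀ shifts the exponent by 12: I/I₀ = 8.99×10^11.
L = 10·(0.9538 + 11) = 119.54 dB.

120 dB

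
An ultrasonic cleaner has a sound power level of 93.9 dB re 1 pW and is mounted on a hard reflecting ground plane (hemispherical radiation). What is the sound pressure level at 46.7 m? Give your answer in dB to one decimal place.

L_p = L_w − 10·log₁₀(2π·r²) with r = 46.7 m.
2π·r² = 1.37e+04 m², 10·log₁₀ of that is 41.368 dB.
L_p = 93.9 − 41.368 = 52.53 dB.

52.5 dB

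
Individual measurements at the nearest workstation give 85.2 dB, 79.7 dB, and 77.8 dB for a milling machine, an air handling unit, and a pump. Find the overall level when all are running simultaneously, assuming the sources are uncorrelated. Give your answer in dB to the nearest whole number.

Incoherent sources combine by intensity addition: L_total = 10·log₁₀(Σ 10^(L_i/10)).
Σ 10^(L/10) = 10^(85.2/10) + 10^(79.7/10) + 10^(77.8/10) = 4.847e+08.
L_total = 10·log₁₀(4.847e+08) = 86.85 dB.

87 dB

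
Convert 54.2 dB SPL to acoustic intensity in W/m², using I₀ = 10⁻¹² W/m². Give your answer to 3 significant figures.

I = I₀·10^(L/10) = 10⁻¹² × 10^(54.2/10) = 10^(-6.580).

2.63e-07 W/m²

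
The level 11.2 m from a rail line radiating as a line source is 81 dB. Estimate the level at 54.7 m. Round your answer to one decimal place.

74.1 dB

Cylindrical spreading from a line source gives a 10·log₁₀(r₂/r₁) drop.
L₂ = 81 − 10·log₁₀(54.7/11.2) = 81 − 6.888 = 74.11 dB.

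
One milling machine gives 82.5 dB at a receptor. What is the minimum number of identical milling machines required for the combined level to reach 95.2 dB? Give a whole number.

19

The shortfall is 95.2 − 82.5 = 12.7 dB, and N units add 10·log₁₀ N, so need 10·log₁₀ N ≥ 12.7.
N ≥ 10^(12.7/10) = 18.621, so N = 19.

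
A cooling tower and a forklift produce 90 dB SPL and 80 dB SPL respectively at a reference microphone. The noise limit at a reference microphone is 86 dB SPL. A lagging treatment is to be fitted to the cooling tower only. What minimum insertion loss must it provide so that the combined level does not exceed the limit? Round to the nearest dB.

Everything except the cooling tower sums to 10^(80/10) = 1.000e+08 in linear terms, 80.00 dB SPL.
To meet 86 dB SPL overall, the treated cooling tower may contribute at most 10^(86/10) − 1.000e+08 = 2.981e+08, i.e. 84.74 dB SPL.
Required insertion loss = 90 − 84.74 = 5.26 dB.

5 dB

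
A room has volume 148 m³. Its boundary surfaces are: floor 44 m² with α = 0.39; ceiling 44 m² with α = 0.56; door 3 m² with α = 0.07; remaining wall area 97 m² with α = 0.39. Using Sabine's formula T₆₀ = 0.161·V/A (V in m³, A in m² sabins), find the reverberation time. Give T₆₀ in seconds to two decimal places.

A = Σ Sᵢαᵢ = 44·0.39 + 44·0.56 + 3·0.07 + 97·0.39 = 79.84 m².
T₆₀ = 0.161 × 148 / 79.84 = 0.298 s.

0.30 s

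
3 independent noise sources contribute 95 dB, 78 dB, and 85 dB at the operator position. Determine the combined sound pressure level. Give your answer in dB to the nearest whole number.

For uncorrelated sources the intensities add, so convert each level to linear form, sum, and take 10·log₁₀ of the total.
Σ 10^(L/10) = 10^(95/10) + 10^(78/10) + 10^(85/10) = 3.542e+09.
L_total = 10·log₁₀(3.542e+09) = 95.49 dB.

95 dB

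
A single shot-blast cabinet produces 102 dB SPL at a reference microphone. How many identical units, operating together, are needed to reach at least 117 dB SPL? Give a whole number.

32

N identical sources give L₁ + 10·log₁₀ N, so require 10·log₁₀ N ≥ 117 − 102 = 15.0 dB.
N ≥ 10^(15.0/10) = 31.623, so N = 32.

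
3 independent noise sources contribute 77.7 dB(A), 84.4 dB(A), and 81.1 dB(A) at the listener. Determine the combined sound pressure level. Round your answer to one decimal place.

86.7 dB(A)

For uncorrelated sources the intensities add, so convert each level to linear form, sum, and take 10·log₁₀ of the total.
Σ 10^(L/10) = 10^(77.7/10) + 10^(84.4/10) + 10^(81.1/10) = 4.631e+08.
L_total = 10·log₁₀(4.631e+08) = 86.66 dB(A).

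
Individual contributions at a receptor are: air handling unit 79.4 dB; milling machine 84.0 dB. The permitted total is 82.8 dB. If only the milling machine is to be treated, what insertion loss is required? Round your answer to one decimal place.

Everything except the milling machine sums to 10^(79.4/10) = 8.710e+07 in linear terms, 79.40 dB.
The limit corresponds to 10^(82.8/10) = 1.905e+08; subtracting the fixed part leaves 1.034e+08 for the milling machine, i.e. 80.15 dB.
Required insertion loss = 84.0 − 80.15 = 3.85 dB.

3.9 dB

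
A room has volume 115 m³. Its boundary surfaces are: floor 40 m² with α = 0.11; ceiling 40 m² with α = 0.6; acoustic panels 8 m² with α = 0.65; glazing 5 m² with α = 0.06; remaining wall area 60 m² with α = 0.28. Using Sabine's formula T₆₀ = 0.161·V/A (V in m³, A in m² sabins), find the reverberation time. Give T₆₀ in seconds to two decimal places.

Summing Sᵢαᵢ: 40·0.11 + 40·0.6 + 8·0.65 + 5·0.06 + 60·0.28 = 50.70 m².
T₆₀ = 0.161 × 115 / 50.70 = 0.365 s.

0.37 s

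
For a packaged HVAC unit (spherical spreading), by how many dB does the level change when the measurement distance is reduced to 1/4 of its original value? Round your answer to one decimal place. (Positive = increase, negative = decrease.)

+12.0 dB

A point source loses 6 dB per doubling of distance; generally ΔL = −20·log₁₀(r₂/r₁).
ΔL = −20·log₁₀(0.25) = +12.04 dB.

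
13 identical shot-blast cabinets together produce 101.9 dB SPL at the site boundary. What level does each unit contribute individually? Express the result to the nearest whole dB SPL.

91 dB SPL

Dividing the total intensity by 13 lowers the level by 10·log₁₀ 13 = 11.139 dB: L₁ = 101.9 − 11.139.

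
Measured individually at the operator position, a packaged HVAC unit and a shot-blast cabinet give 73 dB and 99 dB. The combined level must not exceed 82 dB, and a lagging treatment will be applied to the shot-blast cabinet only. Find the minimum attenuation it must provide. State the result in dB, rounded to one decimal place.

17.6 dB

Everything except the shot-blast cabinet sums to 10^(73/10) = 1.995e+07 in linear terms, 73.00 dB.
To meet 82 dB overall, the treated shot-blast cabinet may contribute at most 10^(82/10) − 1.995e+07 = 1.385e+08, i.e. 81.42 dB.
So the shot-blast cabinet must be reduced from 99 to 81.42 dB: IL = 17.58 dB.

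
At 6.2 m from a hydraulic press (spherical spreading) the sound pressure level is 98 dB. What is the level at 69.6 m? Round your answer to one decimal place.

77.0 dB

Spherical spreading from a point source gives a 20·log₁₀(r₂/r₁) drop.
L₂ = 98 − 20·log₁₀(69.6/6.2) = 98 − 21.004 = 77.00 dB.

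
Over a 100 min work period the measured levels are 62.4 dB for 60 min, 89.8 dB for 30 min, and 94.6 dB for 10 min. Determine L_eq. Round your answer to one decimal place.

87.6 dB

The energy average is taken in the linear domain: L_eq = 10·log₁₀[(Σ tᵢ·10^(Lᵢ/10))/T], T = 100 min.
Σ tᵢ·10^(Lᵢ/10) = 60·10^(62.4/10) + 30·10^(89.8/10) + 10·10^(94.6/10) = 5.759e+10.
L_eq = 10·log₁₀(5.759e+10/100) = 87.60 dB.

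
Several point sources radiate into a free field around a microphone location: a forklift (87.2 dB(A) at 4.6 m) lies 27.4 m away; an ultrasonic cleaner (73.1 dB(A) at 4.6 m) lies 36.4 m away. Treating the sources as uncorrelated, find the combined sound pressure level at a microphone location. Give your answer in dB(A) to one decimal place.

71.8 dB(A)

Apply inverse-square spreading to bring every level to the receiver, then sum 10^(L/10).
forklift: 87.2 − 20·log₁₀(27.4/4.6) = 87.2 − 15.50 = 71.70 dB(A).
ultrasonic cleaner: 73.1 − 20·log₁₀(36.4/4.6) = 73.1 − 17.97 = 55.13 dB(A).
Σ 10^(L/10) = 1.512e+07 → L_total = 10·log₁₀(1.512e+07) = 71.79 dB(A).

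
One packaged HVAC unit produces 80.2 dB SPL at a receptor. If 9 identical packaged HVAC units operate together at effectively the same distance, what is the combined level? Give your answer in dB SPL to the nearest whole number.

90 dB SPL

L_total = L₁ + 10·log₁₀ N for N identical incoherent sources.
L_total = 80.2 + 10·log₁₀(9) = 80.2 + 9.542 = 89.74 dB SPL.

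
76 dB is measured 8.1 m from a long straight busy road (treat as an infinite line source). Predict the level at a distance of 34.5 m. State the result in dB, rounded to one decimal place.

Cylindrical spreading from a line source gives a 10·log₁₀(r₂/r₁) drop.
L₂ = 76 − 10·log₁₀(34.5/8.1) = 76 − 6.293 = 69.71 dB.

69.7 dB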